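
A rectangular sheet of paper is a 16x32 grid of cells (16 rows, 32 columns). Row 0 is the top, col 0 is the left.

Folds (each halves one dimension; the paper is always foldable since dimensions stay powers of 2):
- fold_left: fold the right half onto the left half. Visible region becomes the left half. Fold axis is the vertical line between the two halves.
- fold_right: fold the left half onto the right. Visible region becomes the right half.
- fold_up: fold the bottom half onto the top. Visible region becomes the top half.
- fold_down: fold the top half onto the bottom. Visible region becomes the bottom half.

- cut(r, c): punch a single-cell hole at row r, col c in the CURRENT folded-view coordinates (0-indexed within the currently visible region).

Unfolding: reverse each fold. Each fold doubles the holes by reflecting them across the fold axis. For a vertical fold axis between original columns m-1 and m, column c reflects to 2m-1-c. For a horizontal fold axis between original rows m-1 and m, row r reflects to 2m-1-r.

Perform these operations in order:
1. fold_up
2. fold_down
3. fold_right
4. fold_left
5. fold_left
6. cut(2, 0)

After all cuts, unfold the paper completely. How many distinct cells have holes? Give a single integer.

Answer: 32

Derivation:
Op 1 fold_up: fold axis h@8; visible region now rows[0,8) x cols[0,32) = 8x32
Op 2 fold_down: fold axis h@4; visible region now rows[4,8) x cols[0,32) = 4x32
Op 3 fold_right: fold axis v@16; visible region now rows[4,8) x cols[16,32) = 4x16
Op 4 fold_left: fold axis v@24; visible region now rows[4,8) x cols[16,24) = 4x8
Op 5 fold_left: fold axis v@20; visible region now rows[4,8) x cols[16,20) = 4x4
Op 6 cut(2, 0): punch at orig (6,16); cuts so far [(6, 16)]; region rows[4,8) x cols[16,20) = 4x4
Unfold 1 (reflect across v@20): 2 holes -> [(6, 16), (6, 23)]
Unfold 2 (reflect across v@24): 4 holes -> [(6, 16), (6, 23), (6, 24), (6, 31)]
Unfold 3 (reflect across v@16): 8 holes -> [(6, 0), (6, 7), (6, 8), (6, 15), (6, 16), (6, 23), (6, 24), (6, 31)]
Unfold 4 (reflect across h@4): 16 holes -> [(1, 0), (1, 7), (1, 8), (1, 15), (1, 16), (1, 23), (1, 24), (1, 31), (6, 0), (6, 7), (6, 8), (6, 15), (6, 16), (6, 23), (6, 24), (6, 31)]
Unfold 5 (reflect across h@8): 32 holes -> [(1, 0), (1, 7), (1, 8), (1, 15), (1, 16), (1, 23), (1, 24), (1, 31), (6, 0), (6, 7), (6, 8), (6, 15), (6, 16), (6, 23), (6, 24), (6, 31), (9, 0), (9, 7), (9, 8), (9, 15), (9, 16), (9, 23), (9, 24), (9, 31), (14, 0), (14, 7), (14, 8), (14, 15), (14, 16), (14, 23), (14, 24), (14, 31)]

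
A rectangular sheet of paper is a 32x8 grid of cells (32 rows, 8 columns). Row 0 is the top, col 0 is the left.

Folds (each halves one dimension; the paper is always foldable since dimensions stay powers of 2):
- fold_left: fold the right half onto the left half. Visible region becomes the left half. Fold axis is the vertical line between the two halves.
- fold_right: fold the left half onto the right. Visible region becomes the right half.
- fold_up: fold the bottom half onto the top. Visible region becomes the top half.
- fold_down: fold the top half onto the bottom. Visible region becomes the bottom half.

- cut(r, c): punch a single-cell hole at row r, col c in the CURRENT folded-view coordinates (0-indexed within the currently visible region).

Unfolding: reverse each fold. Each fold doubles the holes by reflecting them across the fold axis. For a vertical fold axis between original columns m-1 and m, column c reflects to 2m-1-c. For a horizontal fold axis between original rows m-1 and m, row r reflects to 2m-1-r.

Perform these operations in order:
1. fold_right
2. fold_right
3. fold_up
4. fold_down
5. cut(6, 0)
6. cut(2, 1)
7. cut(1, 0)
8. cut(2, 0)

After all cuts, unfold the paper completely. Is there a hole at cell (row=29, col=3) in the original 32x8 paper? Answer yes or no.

Op 1 fold_right: fold axis v@4; visible region now rows[0,32) x cols[4,8) = 32x4
Op 2 fold_right: fold axis v@6; visible region now rows[0,32) x cols[6,8) = 32x2
Op 3 fold_up: fold axis h@16; visible region now rows[0,16) x cols[6,8) = 16x2
Op 4 fold_down: fold axis h@8; visible region now rows[8,16) x cols[6,8) = 8x2
Op 5 cut(6, 0): punch at orig (14,6); cuts so far [(14, 6)]; region rows[8,16) x cols[6,8) = 8x2
Op 6 cut(2, 1): punch at orig (10,7); cuts so far [(10, 7), (14, 6)]; region rows[8,16) x cols[6,8) = 8x2
Op 7 cut(1, 0): punch at orig (9,6); cuts so far [(9, 6), (10, 7), (14, 6)]; region rows[8,16) x cols[6,8) = 8x2
Op 8 cut(2, 0): punch at orig (10,6); cuts so far [(9, 6), (10, 6), (10, 7), (14, 6)]; region rows[8,16) x cols[6,8) = 8x2
Unfold 1 (reflect across h@8): 8 holes -> [(1, 6), (5, 6), (5, 7), (6, 6), (9, 6), (10, 6), (10, 7), (14, 6)]
Unfold 2 (reflect across h@16): 16 holes -> [(1, 6), (5, 6), (5, 7), (6, 6), (9, 6), (10, 6), (10, 7), (14, 6), (17, 6), (21, 6), (21, 7), (22, 6), (25, 6), (26, 6), (26, 7), (30, 6)]
Unfold 3 (reflect across v@6): 32 holes -> [(1, 5), (1, 6), (5, 4), (5, 5), (5, 6), (5, 7), (6, 5), (6, 6), (9, 5), (9, 6), (10, 4), (10, 5), (10, 6), (10, 7), (14, 5), (14, 6), (17, 5), (17, 6), (21, 4), (21, 5), (21, 6), (21, 7), (22, 5), (22, 6), (25, 5), (25, 6), (26, 4), (26, 5), (26, 6), (26, 7), (30, 5), (30, 6)]
Unfold 4 (reflect across v@4): 64 holes -> [(1, 1), (1, 2), (1, 5), (1, 6), (5, 0), (5, 1), (5, 2), (5, 3), (5, 4), (5, 5), (5, 6), (5, 7), (6, 1), (6, 2), (6, 5), (6, 6), (9, 1), (9, 2), (9, 5), (9, 6), (10, 0), (10, 1), (10, 2), (10, 3), (10, 4), (10, 5), (10, 6), (10, 7), (14, 1), (14, 2), (14, 5), (14, 6), (17, 1), (17, 2), (17, 5), (17, 6), (21, 0), (21, 1), (21, 2), (21, 3), (21, 4), (21, 5), (21, 6), (21, 7), (22, 1), (22, 2), (22, 5), (22, 6), (25, 1), (25, 2), (25, 5), (25, 6), (26, 0), (26, 1), (26, 2), (26, 3), (26, 4), (26, 5), (26, 6), (26, 7), (30, 1), (30, 2), (30, 5), (30, 6)]
Holes: [(1, 1), (1, 2), (1, 5), (1, 6), (5, 0), (5, 1), (5, 2), (5, 3), (5, 4), (5, 5), (5, 6), (5, 7), (6, 1), (6, 2), (6, 5), (6, 6), (9, 1), (9, 2), (9, 5), (9, 6), (10, 0), (10, 1), (10, 2), (10, 3), (10, 4), (10, 5), (10, 6), (10, 7), (14, 1), (14, 2), (14, 5), (14, 6), (17, 1), (17, 2), (17, 5), (17, 6), (21, 0), (21, 1), (21, 2), (21, 3), (21, 4), (21, 5), (21, 6), (21, 7), (22, 1), (22, 2), (22, 5), (22, 6), (25, 1), (25, 2), (25, 5), (25, 6), (26, 0), (26, 1), (26, 2), (26, 3), (26, 4), (26, 5), (26, 6), (26, 7), (30, 1), (30, 2), (30, 5), (30, 6)]

Answer: no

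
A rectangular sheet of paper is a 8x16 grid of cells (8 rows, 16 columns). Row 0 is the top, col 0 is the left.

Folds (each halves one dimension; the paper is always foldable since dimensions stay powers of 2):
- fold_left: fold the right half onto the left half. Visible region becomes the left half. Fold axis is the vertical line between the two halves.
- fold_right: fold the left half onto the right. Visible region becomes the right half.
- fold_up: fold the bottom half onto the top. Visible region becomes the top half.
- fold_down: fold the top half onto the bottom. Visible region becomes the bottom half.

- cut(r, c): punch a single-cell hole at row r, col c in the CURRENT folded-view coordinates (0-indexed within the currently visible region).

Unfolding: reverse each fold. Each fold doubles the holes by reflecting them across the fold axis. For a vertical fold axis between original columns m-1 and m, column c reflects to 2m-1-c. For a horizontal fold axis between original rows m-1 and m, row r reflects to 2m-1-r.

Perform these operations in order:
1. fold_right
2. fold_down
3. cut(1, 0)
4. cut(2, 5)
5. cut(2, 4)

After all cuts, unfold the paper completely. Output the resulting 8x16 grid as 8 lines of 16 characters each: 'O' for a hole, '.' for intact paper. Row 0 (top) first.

Answer: ................
..OO........OO..
.......OO.......
................
................
.......OO.......
..OO........OO..
................

Derivation:
Op 1 fold_right: fold axis v@8; visible region now rows[0,8) x cols[8,16) = 8x8
Op 2 fold_down: fold axis h@4; visible region now rows[4,8) x cols[8,16) = 4x8
Op 3 cut(1, 0): punch at orig (5,8); cuts so far [(5, 8)]; region rows[4,8) x cols[8,16) = 4x8
Op 4 cut(2, 5): punch at orig (6,13); cuts so far [(5, 8), (6, 13)]; region rows[4,8) x cols[8,16) = 4x8
Op 5 cut(2, 4): punch at orig (6,12); cuts so far [(5, 8), (6, 12), (6, 13)]; region rows[4,8) x cols[8,16) = 4x8
Unfold 1 (reflect across h@4): 6 holes -> [(1, 12), (1, 13), (2, 8), (5, 8), (6, 12), (6, 13)]
Unfold 2 (reflect across v@8): 12 holes -> [(1, 2), (1, 3), (1, 12), (1, 13), (2, 7), (2, 8), (5, 7), (5, 8), (6, 2), (6, 3), (6, 12), (6, 13)]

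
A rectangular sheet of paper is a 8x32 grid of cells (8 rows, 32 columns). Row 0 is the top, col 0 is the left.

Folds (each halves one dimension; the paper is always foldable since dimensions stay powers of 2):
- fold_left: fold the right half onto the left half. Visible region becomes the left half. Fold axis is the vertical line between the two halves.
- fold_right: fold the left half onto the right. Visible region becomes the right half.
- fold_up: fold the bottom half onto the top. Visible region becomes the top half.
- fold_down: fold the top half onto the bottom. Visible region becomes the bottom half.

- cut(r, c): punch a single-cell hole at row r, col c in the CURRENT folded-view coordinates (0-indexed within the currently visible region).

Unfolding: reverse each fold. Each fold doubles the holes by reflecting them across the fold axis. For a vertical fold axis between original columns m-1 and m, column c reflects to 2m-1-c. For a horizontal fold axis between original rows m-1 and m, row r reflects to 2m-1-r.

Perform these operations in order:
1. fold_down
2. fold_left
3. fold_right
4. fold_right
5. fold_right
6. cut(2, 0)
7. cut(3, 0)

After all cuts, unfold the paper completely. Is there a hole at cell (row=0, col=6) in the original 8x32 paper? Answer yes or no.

Op 1 fold_down: fold axis h@4; visible region now rows[4,8) x cols[0,32) = 4x32
Op 2 fold_left: fold axis v@16; visible region now rows[4,8) x cols[0,16) = 4x16
Op 3 fold_right: fold axis v@8; visible region now rows[4,8) x cols[8,16) = 4x8
Op 4 fold_right: fold axis v@12; visible region now rows[4,8) x cols[12,16) = 4x4
Op 5 fold_right: fold axis v@14; visible region now rows[4,8) x cols[14,16) = 4x2
Op 6 cut(2, 0): punch at orig (6,14); cuts so far [(6, 14)]; region rows[4,8) x cols[14,16) = 4x2
Op 7 cut(3, 0): punch at orig (7,14); cuts so far [(6, 14), (7, 14)]; region rows[4,8) x cols[14,16) = 4x2
Unfold 1 (reflect across v@14): 4 holes -> [(6, 13), (6, 14), (7, 13), (7, 14)]
Unfold 2 (reflect across v@12): 8 holes -> [(6, 9), (6, 10), (6, 13), (6, 14), (7, 9), (7, 10), (7, 13), (7, 14)]
Unfold 3 (reflect across v@8): 16 holes -> [(6, 1), (6, 2), (6, 5), (6, 6), (6, 9), (6, 10), (6, 13), (6, 14), (7, 1), (7, 2), (7, 5), (7, 6), (7, 9), (7, 10), (7, 13), (7, 14)]
Unfold 4 (reflect across v@16): 32 holes -> [(6, 1), (6, 2), (6, 5), (6, 6), (6, 9), (6, 10), (6, 13), (6, 14), (6, 17), (6, 18), (6, 21), (6, 22), (6, 25), (6, 26), (6, 29), (6, 30), (7, 1), (7, 2), (7, 5), (7, 6), (7, 9), (7, 10), (7, 13), (7, 14), (7, 17), (7, 18), (7, 21), (7, 22), (7, 25), (7, 26), (7, 29), (7, 30)]
Unfold 5 (reflect across h@4): 64 holes -> [(0, 1), (0, 2), (0, 5), (0, 6), (0, 9), (0, 10), (0, 13), (0, 14), (0, 17), (0, 18), (0, 21), (0, 22), (0, 25), (0, 26), (0, 29), (0, 30), (1, 1), (1, 2), (1, 5), (1, 6), (1, 9), (1, 10), (1, 13), (1, 14), (1, 17), (1, 18), (1, 21), (1, 22), (1, 25), (1, 26), (1, 29), (1, 30), (6, 1), (6, 2), (6, 5), (6, 6), (6, 9), (6, 10), (6, 13), (6, 14), (6, 17), (6, 18), (6, 21), (6, 22), (6, 25), (6, 26), (6, 29), (6, 30), (7, 1), (7, 2), (7, 5), (7, 6), (7, 9), (7, 10), (7, 13), (7, 14), (7, 17), (7, 18), (7, 21), (7, 22), (7, 25), (7, 26), (7, 29), (7, 30)]
Holes: [(0, 1), (0, 2), (0, 5), (0, 6), (0, 9), (0, 10), (0, 13), (0, 14), (0, 17), (0, 18), (0, 21), (0, 22), (0, 25), (0, 26), (0, 29), (0, 30), (1, 1), (1, 2), (1, 5), (1, 6), (1, 9), (1, 10), (1, 13), (1, 14), (1, 17), (1, 18), (1, 21), (1, 22), (1, 25), (1, 26), (1, 29), (1, 30), (6, 1), (6, 2), (6, 5), (6, 6), (6, 9), (6, 10), (6, 13), (6, 14), (6, 17), (6, 18), (6, 21), (6, 22), (6, 25), (6, 26), (6, 29), (6, 30), (7, 1), (7, 2), (7, 5), (7, 6), (7, 9), (7, 10), (7, 13), (7, 14), (7, 17), (7, 18), (7, 21), (7, 22), (7, 25), (7, 26), (7, 29), (7, 30)]

Answer: yes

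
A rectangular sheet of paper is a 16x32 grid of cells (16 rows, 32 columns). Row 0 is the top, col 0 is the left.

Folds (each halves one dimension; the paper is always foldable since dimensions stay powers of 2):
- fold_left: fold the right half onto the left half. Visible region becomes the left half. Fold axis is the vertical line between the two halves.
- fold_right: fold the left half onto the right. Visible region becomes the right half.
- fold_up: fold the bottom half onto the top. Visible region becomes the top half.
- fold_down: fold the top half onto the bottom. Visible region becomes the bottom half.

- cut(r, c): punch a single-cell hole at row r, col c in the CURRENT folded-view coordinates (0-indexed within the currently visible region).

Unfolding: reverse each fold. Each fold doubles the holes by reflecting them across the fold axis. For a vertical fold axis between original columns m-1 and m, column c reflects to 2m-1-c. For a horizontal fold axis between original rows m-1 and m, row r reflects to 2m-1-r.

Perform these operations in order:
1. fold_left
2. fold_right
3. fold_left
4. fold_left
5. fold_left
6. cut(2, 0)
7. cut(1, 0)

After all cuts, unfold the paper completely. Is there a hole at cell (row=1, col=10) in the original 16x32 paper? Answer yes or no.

Op 1 fold_left: fold axis v@16; visible region now rows[0,16) x cols[0,16) = 16x16
Op 2 fold_right: fold axis v@8; visible region now rows[0,16) x cols[8,16) = 16x8
Op 3 fold_left: fold axis v@12; visible region now rows[0,16) x cols[8,12) = 16x4
Op 4 fold_left: fold axis v@10; visible region now rows[0,16) x cols[8,10) = 16x2
Op 5 fold_left: fold axis v@9; visible region now rows[0,16) x cols[8,9) = 16x1
Op 6 cut(2, 0): punch at orig (2,8); cuts so far [(2, 8)]; region rows[0,16) x cols[8,9) = 16x1
Op 7 cut(1, 0): punch at orig (1,8); cuts so far [(1, 8), (2, 8)]; region rows[0,16) x cols[8,9) = 16x1
Unfold 1 (reflect across v@9): 4 holes -> [(1, 8), (1, 9), (2, 8), (2, 9)]
Unfold 2 (reflect across v@10): 8 holes -> [(1, 8), (1, 9), (1, 10), (1, 11), (2, 8), (2, 9), (2, 10), (2, 11)]
Unfold 3 (reflect across v@12): 16 holes -> [(1, 8), (1, 9), (1, 10), (1, 11), (1, 12), (1, 13), (1, 14), (1, 15), (2, 8), (2, 9), (2, 10), (2, 11), (2, 12), (2, 13), (2, 14), (2, 15)]
Unfold 4 (reflect across v@8): 32 holes -> [(1, 0), (1, 1), (1, 2), (1, 3), (1, 4), (1, 5), (1, 6), (1, 7), (1, 8), (1, 9), (1, 10), (1, 11), (1, 12), (1, 13), (1, 14), (1, 15), (2, 0), (2, 1), (2, 2), (2, 3), (2, 4), (2, 5), (2, 6), (2, 7), (2, 8), (2, 9), (2, 10), (2, 11), (2, 12), (2, 13), (2, 14), (2, 15)]
Unfold 5 (reflect across v@16): 64 holes -> [(1, 0), (1, 1), (1, 2), (1, 3), (1, 4), (1, 5), (1, 6), (1, 7), (1, 8), (1, 9), (1, 10), (1, 11), (1, 12), (1, 13), (1, 14), (1, 15), (1, 16), (1, 17), (1, 18), (1, 19), (1, 20), (1, 21), (1, 22), (1, 23), (1, 24), (1, 25), (1, 26), (1, 27), (1, 28), (1, 29), (1, 30), (1, 31), (2, 0), (2, 1), (2, 2), (2, 3), (2, 4), (2, 5), (2, 6), (2, 7), (2, 8), (2, 9), (2, 10), (2, 11), (2, 12), (2, 13), (2, 14), (2, 15), (2, 16), (2, 17), (2, 18), (2, 19), (2, 20), (2, 21), (2, 22), (2, 23), (2, 24), (2, 25), (2, 26), (2, 27), (2, 28), (2, 29), (2, 30), (2, 31)]
Holes: [(1, 0), (1, 1), (1, 2), (1, 3), (1, 4), (1, 5), (1, 6), (1, 7), (1, 8), (1, 9), (1, 10), (1, 11), (1, 12), (1, 13), (1, 14), (1, 15), (1, 16), (1, 17), (1, 18), (1, 19), (1, 20), (1, 21), (1, 22), (1, 23), (1, 24), (1, 25), (1, 26), (1, 27), (1, 28), (1, 29), (1, 30), (1, 31), (2, 0), (2, 1), (2, 2), (2, 3), (2, 4), (2, 5), (2, 6), (2, 7), (2, 8), (2, 9), (2, 10), (2, 11), (2, 12), (2, 13), (2, 14), (2, 15), (2, 16), (2, 17), (2, 18), (2, 19), (2, 20), (2, 21), (2, 22), (2, 23), (2, 24), (2, 25), (2, 26), (2, 27), (2, 28), (2, 29), (2, 30), (2, 31)]

Answer: yes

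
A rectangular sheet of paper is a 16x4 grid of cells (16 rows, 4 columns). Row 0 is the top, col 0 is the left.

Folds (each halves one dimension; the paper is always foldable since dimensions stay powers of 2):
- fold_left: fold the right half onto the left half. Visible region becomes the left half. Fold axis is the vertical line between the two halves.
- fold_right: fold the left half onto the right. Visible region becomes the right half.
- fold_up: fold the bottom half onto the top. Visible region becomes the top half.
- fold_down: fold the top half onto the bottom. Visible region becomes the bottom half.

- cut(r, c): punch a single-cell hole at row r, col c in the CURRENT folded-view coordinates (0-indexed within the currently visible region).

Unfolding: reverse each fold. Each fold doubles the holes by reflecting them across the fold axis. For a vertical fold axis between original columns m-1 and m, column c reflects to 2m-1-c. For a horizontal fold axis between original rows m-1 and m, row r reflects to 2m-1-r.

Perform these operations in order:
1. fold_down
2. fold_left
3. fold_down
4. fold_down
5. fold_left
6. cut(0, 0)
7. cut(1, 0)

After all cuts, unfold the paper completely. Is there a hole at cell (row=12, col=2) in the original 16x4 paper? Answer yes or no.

Answer: yes

Derivation:
Op 1 fold_down: fold axis h@8; visible region now rows[8,16) x cols[0,4) = 8x4
Op 2 fold_left: fold axis v@2; visible region now rows[8,16) x cols[0,2) = 8x2
Op 3 fold_down: fold axis h@12; visible region now rows[12,16) x cols[0,2) = 4x2
Op 4 fold_down: fold axis h@14; visible region now rows[14,16) x cols[0,2) = 2x2
Op 5 fold_left: fold axis v@1; visible region now rows[14,16) x cols[0,1) = 2x1
Op 6 cut(0, 0): punch at orig (14,0); cuts so far [(14, 0)]; region rows[14,16) x cols[0,1) = 2x1
Op 7 cut(1, 0): punch at orig (15,0); cuts so far [(14, 0), (15, 0)]; region rows[14,16) x cols[0,1) = 2x1
Unfold 1 (reflect across v@1): 4 holes -> [(14, 0), (14, 1), (15, 0), (15, 1)]
Unfold 2 (reflect across h@14): 8 holes -> [(12, 0), (12, 1), (13, 0), (13, 1), (14, 0), (14, 1), (15, 0), (15, 1)]
Unfold 3 (reflect across h@12): 16 holes -> [(8, 0), (8, 1), (9, 0), (9, 1), (10, 0), (10, 1), (11, 0), (11, 1), (12, 0), (12, 1), (13, 0), (13, 1), (14, 0), (14, 1), (15, 0), (15, 1)]
Unfold 4 (reflect across v@2): 32 holes -> [(8, 0), (8, 1), (8, 2), (8, 3), (9, 0), (9, 1), (9, 2), (9, 3), (10, 0), (10, 1), (10, 2), (10, 3), (11, 0), (11, 1), (11, 2), (11, 3), (12, 0), (12, 1), (12, 2), (12, 3), (13, 0), (13, 1), (13, 2), (13, 3), (14, 0), (14, 1), (14, 2), (14, 3), (15, 0), (15, 1), (15, 2), (15, 3)]
Unfold 5 (reflect across h@8): 64 holes -> [(0, 0), (0, 1), (0, 2), (0, 3), (1, 0), (1, 1), (1, 2), (1, 3), (2, 0), (2, 1), (2, 2), (2, 3), (3, 0), (3, 1), (3, 2), (3, 3), (4, 0), (4, 1), (4, 2), (4, 3), (5, 0), (5, 1), (5, 2), (5, 3), (6, 0), (6, 1), (6, 2), (6, 3), (7, 0), (7, 1), (7, 2), (7, 3), (8, 0), (8, 1), (8, 2), (8, 3), (9, 0), (9, 1), (9, 2), (9, 3), (10, 0), (10, 1), (10, 2), (10, 3), (11, 0), (11, 1), (11, 2), (11, 3), (12, 0), (12, 1), (12, 2), (12, 3), (13, 0), (13, 1), (13, 2), (13, 3), (14, 0), (14, 1), (14, 2), (14, 3), (15, 0), (15, 1), (15, 2), (15, 3)]
Holes: [(0, 0), (0, 1), (0, 2), (0, 3), (1, 0), (1, 1), (1, 2), (1, 3), (2, 0), (2, 1), (2, 2), (2, 3), (3, 0), (3, 1), (3, 2), (3, 3), (4, 0), (4, 1), (4, 2), (4, 3), (5, 0), (5, 1), (5, 2), (5, 3), (6, 0), (6, 1), (6, 2), (6, 3), (7, 0), (7, 1), (7, 2), (7, 3), (8, 0), (8, 1), (8, 2), (8, 3), (9, 0), (9, 1), (9, 2), (9, 3), (10, 0), (10, 1), (10, 2), (10, 3), (11, 0), (11, 1), (11, 2), (11, 3), (12, 0), (12, 1), (12, 2), (12, 3), (13, 0), (13, 1), (13, 2), (13, 3), (14, 0), (14, 1), (14, 2), (14, 3), (15, 0), (15, 1), (15, 2), (15, 3)]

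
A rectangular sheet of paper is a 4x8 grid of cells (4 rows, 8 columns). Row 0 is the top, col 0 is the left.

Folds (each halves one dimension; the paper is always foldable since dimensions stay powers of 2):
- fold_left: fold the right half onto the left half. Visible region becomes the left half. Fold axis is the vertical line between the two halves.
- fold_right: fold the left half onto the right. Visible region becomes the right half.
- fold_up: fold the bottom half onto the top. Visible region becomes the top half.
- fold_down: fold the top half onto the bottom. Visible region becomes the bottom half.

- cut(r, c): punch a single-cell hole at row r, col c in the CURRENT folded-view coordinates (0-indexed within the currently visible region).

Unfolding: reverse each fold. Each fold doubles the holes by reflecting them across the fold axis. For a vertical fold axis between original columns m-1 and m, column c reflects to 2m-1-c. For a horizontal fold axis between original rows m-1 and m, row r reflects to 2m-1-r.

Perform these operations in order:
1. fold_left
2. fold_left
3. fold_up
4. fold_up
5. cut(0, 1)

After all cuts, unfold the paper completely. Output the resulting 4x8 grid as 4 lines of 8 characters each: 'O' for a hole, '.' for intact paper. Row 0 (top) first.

Op 1 fold_left: fold axis v@4; visible region now rows[0,4) x cols[0,4) = 4x4
Op 2 fold_left: fold axis v@2; visible region now rows[0,4) x cols[0,2) = 4x2
Op 3 fold_up: fold axis h@2; visible region now rows[0,2) x cols[0,2) = 2x2
Op 4 fold_up: fold axis h@1; visible region now rows[0,1) x cols[0,2) = 1x2
Op 5 cut(0, 1): punch at orig (0,1); cuts so far [(0, 1)]; region rows[0,1) x cols[0,2) = 1x2
Unfold 1 (reflect across h@1): 2 holes -> [(0, 1), (1, 1)]
Unfold 2 (reflect across h@2): 4 holes -> [(0, 1), (1, 1), (2, 1), (3, 1)]
Unfold 3 (reflect across v@2): 8 holes -> [(0, 1), (0, 2), (1, 1), (1, 2), (2, 1), (2, 2), (3, 1), (3, 2)]
Unfold 4 (reflect across v@4): 16 holes -> [(0, 1), (0, 2), (0, 5), (0, 6), (1, 1), (1, 2), (1, 5), (1, 6), (2, 1), (2, 2), (2, 5), (2, 6), (3, 1), (3, 2), (3, 5), (3, 6)]

Answer: .OO..OO.
.OO..OO.
.OO..OO.
.OO..OO.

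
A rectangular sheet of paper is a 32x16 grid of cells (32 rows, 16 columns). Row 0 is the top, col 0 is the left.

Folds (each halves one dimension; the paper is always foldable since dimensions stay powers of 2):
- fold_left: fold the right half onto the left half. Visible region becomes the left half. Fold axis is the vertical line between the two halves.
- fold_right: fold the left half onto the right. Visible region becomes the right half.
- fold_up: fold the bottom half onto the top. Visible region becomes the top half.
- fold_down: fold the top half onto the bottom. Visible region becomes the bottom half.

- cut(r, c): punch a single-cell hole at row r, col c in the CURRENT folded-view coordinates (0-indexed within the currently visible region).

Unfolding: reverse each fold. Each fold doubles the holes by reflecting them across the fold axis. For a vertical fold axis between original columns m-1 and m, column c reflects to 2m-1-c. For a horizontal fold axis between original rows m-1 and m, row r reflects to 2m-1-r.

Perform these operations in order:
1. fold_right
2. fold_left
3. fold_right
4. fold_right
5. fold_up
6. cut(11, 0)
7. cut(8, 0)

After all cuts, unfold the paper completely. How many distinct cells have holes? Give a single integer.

Answer: 64

Derivation:
Op 1 fold_right: fold axis v@8; visible region now rows[0,32) x cols[8,16) = 32x8
Op 2 fold_left: fold axis v@12; visible region now rows[0,32) x cols[8,12) = 32x4
Op 3 fold_right: fold axis v@10; visible region now rows[0,32) x cols[10,12) = 32x2
Op 4 fold_right: fold axis v@11; visible region now rows[0,32) x cols[11,12) = 32x1
Op 5 fold_up: fold axis h@16; visible region now rows[0,16) x cols[11,12) = 16x1
Op 6 cut(11, 0): punch at orig (11,11); cuts so far [(11, 11)]; region rows[0,16) x cols[11,12) = 16x1
Op 7 cut(8, 0): punch at orig (8,11); cuts so far [(8, 11), (11, 11)]; region rows[0,16) x cols[11,12) = 16x1
Unfold 1 (reflect across h@16): 4 holes -> [(8, 11), (11, 11), (20, 11), (23, 11)]
Unfold 2 (reflect across v@11): 8 holes -> [(8, 10), (8, 11), (11, 10), (11, 11), (20, 10), (20, 11), (23, 10), (23, 11)]
Unfold 3 (reflect across v@10): 16 holes -> [(8, 8), (8, 9), (8, 10), (8, 11), (11, 8), (11, 9), (11, 10), (11, 11), (20, 8), (20, 9), (20, 10), (20, 11), (23, 8), (23, 9), (23, 10), (23, 11)]
Unfold 4 (reflect across v@12): 32 holes -> [(8, 8), (8, 9), (8, 10), (8, 11), (8, 12), (8, 13), (8, 14), (8, 15), (11, 8), (11, 9), (11, 10), (11, 11), (11, 12), (11, 13), (11, 14), (11, 15), (20, 8), (20, 9), (20, 10), (20, 11), (20, 12), (20, 13), (20, 14), (20, 15), (23, 8), (23, 9), (23, 10), (23, 11), (23, 12), (23, 13), (23, 14), (23, 15)]
Unfold 5 (reflect across v@8): 64 holes -> [(8, 0), (8, 1), (8, 2), (8, 3), (8, 4), (8, 5), (8, 6), (8, 7), (8, 8), (8, 9), (8, 10), (8, 11), (8, 12), (8, 13), (8, 14), (8, 15), (11, 0), (11, 1), (11, 2), (11, 3), (11, 4), (11, 5), (11, 6), (11, 7), (11, 8), (11, 9), (11, 10), (11, 11), (11, 12), (11, 13), (11, 14), (11, 15), (20, 0), (20, 1), (20, 2), (20, 3), (20, 4), (20, 5), (20, 6), (20, 7), (20, 8), (20, 9), (20, 10), (20, 11), (20, 12), (20, 13), (20, 14), (20, 15), (23, 0), (23, 1), (23, 2), (23, 3), (23, 4), (23, 5), (23, 6), (23, 7), (23, 8), (23, 9), (23, 10), (23, 11), (23, 12), (23, 13), (23, 14), (23, 15)]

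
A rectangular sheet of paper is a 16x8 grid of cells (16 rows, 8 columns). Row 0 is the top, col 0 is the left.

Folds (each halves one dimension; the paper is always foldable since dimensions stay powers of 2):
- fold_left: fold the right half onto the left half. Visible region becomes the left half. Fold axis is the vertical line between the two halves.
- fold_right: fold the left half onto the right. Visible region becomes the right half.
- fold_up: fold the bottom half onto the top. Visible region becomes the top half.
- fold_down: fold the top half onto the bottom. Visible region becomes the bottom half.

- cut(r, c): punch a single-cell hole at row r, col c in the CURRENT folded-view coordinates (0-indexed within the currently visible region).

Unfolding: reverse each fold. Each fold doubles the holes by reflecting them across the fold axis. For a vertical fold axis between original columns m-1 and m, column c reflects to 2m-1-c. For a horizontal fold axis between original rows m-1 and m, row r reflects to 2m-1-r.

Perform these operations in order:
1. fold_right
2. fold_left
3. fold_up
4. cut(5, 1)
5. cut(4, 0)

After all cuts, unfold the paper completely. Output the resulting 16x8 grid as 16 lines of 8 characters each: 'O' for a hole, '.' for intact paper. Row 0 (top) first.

Answer: ........
........
........
........
O..OO..O
.OO..OO.
........
........
........
........
.OO..OO.
O..OO..O
........
........
........
........

Derivation:
Op 1 fold_right: fold axis v@4; visible region now rows[0,16) x cols[4,8) = 16x4
Op 2 fold_left: fold axis v@6; visible region now rows[0,16) x cols[4,6) = 16x2
Op 3 fold_up: fold axis h@8; visible region now rows[0,8) x cols[4,6) = 8x2
Op 4 cut(5, 1): punch at orig (5,5); cuts so far [(5, 5)]; region rows[0,8) x cols[4,6) = 8x2
Op 5 cut(4, 0): punch at orig (4,4); cuts so far [(4, 4), (5, 5)]; region rows[0,8) x cols[4,6) = 8x2
Unfold 1 (reflect across h@8): 4 holes -> [(4, 4), (5, 5), (10, 5), (11, 4)]
Unfold 2 (reflect across v@6): 8 holes -> [(4, 4), (4, 7), (5, 5), (5, 6), (10, 5), (10, 6), (11, 4), (11, 7)]
Unfold 3 (reflect across v@4): 16 holes -> [(4, 0), (4, 3), (4, 4), (4, 7), (5, 1), (5, 2), (5, 5), (5, 6), (10, 1), (10, 2), (10, 5), (10, 6), (11, 0), (11, 3), (11, 4), (11, 7)]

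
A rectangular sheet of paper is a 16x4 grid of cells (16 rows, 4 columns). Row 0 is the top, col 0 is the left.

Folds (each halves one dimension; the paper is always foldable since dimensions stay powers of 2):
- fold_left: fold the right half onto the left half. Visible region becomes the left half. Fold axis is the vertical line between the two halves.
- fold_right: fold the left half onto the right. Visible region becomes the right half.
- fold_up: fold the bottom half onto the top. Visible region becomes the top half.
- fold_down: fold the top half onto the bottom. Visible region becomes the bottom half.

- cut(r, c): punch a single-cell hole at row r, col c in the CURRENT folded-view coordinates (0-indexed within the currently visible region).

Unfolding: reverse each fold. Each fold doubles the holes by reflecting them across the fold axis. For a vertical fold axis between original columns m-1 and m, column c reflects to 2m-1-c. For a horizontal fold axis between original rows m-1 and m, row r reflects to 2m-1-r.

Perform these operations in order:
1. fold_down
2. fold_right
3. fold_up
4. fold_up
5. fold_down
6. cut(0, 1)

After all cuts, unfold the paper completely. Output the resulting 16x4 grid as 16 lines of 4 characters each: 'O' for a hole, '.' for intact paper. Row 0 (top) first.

Op 1 fold_down: fold axis h@8; visible region now rows[8,16) x cols[0,4) = 8x4
Op 2 fold_right: fold axis v@2; visible region now rows[8,16) x cols[2,4) = 8x2
Op 3 fold_up: fold axis h@12; visible region now rows[8,12) x cols[2,4) = 4x2
Op 4 fold_up: fold axis h@10; visible region now rows[8,10) x cols[2,4) = 2x2
Op 5 fold_down: fold axis h@9; visible region now rows[9,10) x cols[2,4) = 1x2
Op 6 cut(0, 1): punch at orig (9,3); cuts so far [(9, 3)]; region rows[9,10) x cols[2,4) = 1x2
Unfold 1 (reflect across h@9): 2 holes -> [(8, 3), (9, 3)]
Unfold 2 (reflect across h@10): 4 holes -> [(8, 3), (9, 3), (10, 3), (11, 3)]
Unfold 3 (reflect across h@12): 8 holes -> [(8, 3), (9, 3), (10, 3), (11, 3), (12, 3), (13, 3), (14, 3), (15, 3)]
Unfold 4 (reflect across v@2): 16 holes -> [(8, 0), (8, 3), (9, 0), (9, 3), (10, 0), (10, 3), (11, 0), (11, 3), (12, 0), (12, 3), (13, 0), (13, 3), (14, 0), (14, 3), (15, 0), (15, 3)]
Unfold 5 (reflect across h@8): 32 holes -> [(0, 0), (0, 3), (1, 0), (1, 3), (2, 0), (2, 3), (3, 0), (3, 3), (4, 0), (4, 3), (5, 0), (5, 3), (6, 0), (6, 3), (7, 0), (7, 3), (8, 0), (8, 3), (9, 0), (9, 3), (10, 0), (10, 3), (11, 0), (11, 3), (12, 0), (12, 3), (13, 0), (13, 3), (14, 0), (14, 3), (15, 0), (15, 3)]

Answer: O..O
O..O
O..O
O..O
O..O
O..O
O..O
O..O
O..O
O..O
O..O
O..O
O..O
O..O
O..O
O..O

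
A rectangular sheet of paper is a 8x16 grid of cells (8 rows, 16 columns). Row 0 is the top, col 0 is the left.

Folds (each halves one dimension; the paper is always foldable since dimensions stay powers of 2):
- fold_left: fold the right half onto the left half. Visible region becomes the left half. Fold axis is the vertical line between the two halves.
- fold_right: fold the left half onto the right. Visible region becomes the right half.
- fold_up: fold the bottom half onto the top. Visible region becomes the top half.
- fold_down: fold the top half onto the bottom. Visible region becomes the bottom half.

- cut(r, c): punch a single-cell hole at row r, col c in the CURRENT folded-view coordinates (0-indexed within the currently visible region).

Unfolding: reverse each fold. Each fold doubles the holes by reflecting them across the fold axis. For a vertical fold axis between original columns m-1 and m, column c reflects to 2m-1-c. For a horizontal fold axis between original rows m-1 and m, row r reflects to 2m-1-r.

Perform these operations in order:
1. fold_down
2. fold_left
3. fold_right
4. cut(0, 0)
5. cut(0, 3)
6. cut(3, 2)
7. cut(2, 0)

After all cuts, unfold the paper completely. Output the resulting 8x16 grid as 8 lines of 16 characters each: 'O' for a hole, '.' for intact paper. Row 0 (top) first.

Op 1 fold_down: fold axis h@4; visible region now rows[4,8) x cols[0,16) = 4x16
Op 2 fold_left: fold axis v@8; visible region now rows[4,8) x cols[0,8) = 4x8
Op 3 fold_right: fold axis v@4; visible region now rows[4,8) x cols[4,8) = 4x4
Op 4 cut(0, 0): punch at orig (4,4); cuts so far [(4, 4)]; region rows[4,8) x cols[4,8) = 4x4
Op 5 cut(0, 3): punch at orig (4,7); cuts so far [(4, 4), (4, 7)]; region rows[4,8) x cols[4,8) = 4x4
Op 6 cut(3, 2): punch at orig (7,6); cuts so far [(4, 4), (4, 7), (7, 6)]; region rows[4,8) x cols[4,8) = 4x4
Op 7 cut(2, 0): punch at orig (6,4); cuts so far [(4, 4), (4, 7), (6, 4), (7, 6)]; region rows[4,8) x cols[4,8) = 4x4
Unfold 1 (reflect across v@4): 8 holes -> [(4, 0), (4, 3), (4, 4), (4, 7), (6, 3), (6, 4), (7, 1), (7, 6)]
Unfold 2 (reflect across v@8): 16 holes -> [(4, 0), (4, 3), (4, 4), (4, 7), (4, 8), (4, 11), (4, 12), (4, 15), (6, 3), (6, 4), (6, 11), (6, 12), (7, 1), (7, 6), (7, 9), (7, 14)]
Unfold 3 (reflect across h@4): 32 holes -> [(0, 1), (0, 6), (0, 9), (0, 14), (1, 3), (1, 4), (1, 11), (1, 12), (3, 0), (3, 3), (3, 4), (3, 7), (3, 8), (3, 11), (3, 12), (3, 15), (4, 0), (4, 3), (4, 4), (4, 7), (4, 8), (4, 11), (4, 12), (4, 15), (6, 3), (6, 4), (6, 11), (6, 12), (7, 1), (7, 6), (7, 9), (7, 14)]

Answer: .O....O..O....O.
...OO......OO...
................
O..OO..OO..OO..O
O..OO..OO..OO..O
................
...OO......OO...
.O....O..O....O.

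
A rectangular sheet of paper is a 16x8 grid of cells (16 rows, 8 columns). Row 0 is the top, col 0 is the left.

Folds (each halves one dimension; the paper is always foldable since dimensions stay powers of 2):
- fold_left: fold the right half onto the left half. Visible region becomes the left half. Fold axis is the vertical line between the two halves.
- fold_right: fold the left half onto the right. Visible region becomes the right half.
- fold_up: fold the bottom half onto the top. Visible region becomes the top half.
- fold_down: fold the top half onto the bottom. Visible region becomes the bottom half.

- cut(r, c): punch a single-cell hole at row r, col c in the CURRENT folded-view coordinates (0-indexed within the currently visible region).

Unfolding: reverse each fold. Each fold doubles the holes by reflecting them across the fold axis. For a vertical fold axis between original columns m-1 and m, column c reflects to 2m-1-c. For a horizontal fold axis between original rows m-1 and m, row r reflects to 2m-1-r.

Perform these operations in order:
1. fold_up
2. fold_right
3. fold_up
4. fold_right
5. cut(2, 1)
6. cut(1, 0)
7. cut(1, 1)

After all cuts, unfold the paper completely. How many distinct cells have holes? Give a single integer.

Op 1 fold_up: fold axis h@8; visible region now rows[0,8) x cols[0,8) = 8x8
Op 2 fold_right: fold axis v@4; visible region now rows[0,8) x cols[4,8) = 8x4
Op 3 fold_up: fold axis h@4; visible region now rows[0,4) x cols[4,8) = 4x4
Op 4 fold_right: fold axis v@6; visible region now rows[0,4) x cols[6,8) = 4x2
Op 5 cut(2, 1): punch at orig (2,7); cuts so far [(2, 7)]; region rows[0,4) x cols[6,8) = 4x2
Op 6 cut(1, 0): punch at orig (1,6); cuts so far [(1, 6), (2, 7)]; region rows[0,4) x cols[6,8) = 4x2
Op 7 cut(1, 1): punch at orig (1,7); cuts so far [(1, 6), (1, 7), (2, 7)]; region rows[0,4) x cols[6,8) = 4x2
Unfold 1 (reflect across v@6): 6 holes -> [(1, 4), (1, 5), (1, 6), (1, 7), (2, 4), (2, 7)]
Unfold 2 (reflect across h@4): 12 holes -> [(1, 4), (1, 5), (1, 6), (1, 7), (2, 4), (2, 7), (5, 4), (5, 7), (6, 4), (6, 5), (6, 6), (6, 7)]
Unfold 3 (reflect across v@4): 24 holes -> [(1, 0), (1, 1), (1, 2), (1, 3), (1, 4), (1, 5), (1, 6), (1, 7), (2, 0), (2, 3), (2, 4), (2, 7), (5, 0), (5, 3), (5, 4), (5, 7), (6, 0), (6, 1), (6, 2), (6, 3), (6, 4), (6, 5), (6, 6), (6, 7)]
Unfold 4 (reflect across h@8): 48 holes -> [(1, 0), (1, 1), (1, 2), (1, 3), (1, 4), (1, 5), (1, 6), (1, 7), (2, 0), (2, 3), (2, 4), (2, 7), (5, 0), (5, 3), (5, 4), (5, 7), (6, 0), (6, 1), (6, 2), (6, 3), (6, 4), (6, 5), (6, 6), (6, 7), (9, 0), (9, 1), (9, 2), (9, 3), (9, 4), (9, 5), (9, 6), (9, 7), (10, 0), (10, 3), (10, 4), (10, 7), (13, 0), (13, 3), (13, 4), (13, 7), (14, 0), (14, 1), (14, 2), (14, 3), (14, 4), (14, 5), (14, 6), (14, 7)]

Answer: 48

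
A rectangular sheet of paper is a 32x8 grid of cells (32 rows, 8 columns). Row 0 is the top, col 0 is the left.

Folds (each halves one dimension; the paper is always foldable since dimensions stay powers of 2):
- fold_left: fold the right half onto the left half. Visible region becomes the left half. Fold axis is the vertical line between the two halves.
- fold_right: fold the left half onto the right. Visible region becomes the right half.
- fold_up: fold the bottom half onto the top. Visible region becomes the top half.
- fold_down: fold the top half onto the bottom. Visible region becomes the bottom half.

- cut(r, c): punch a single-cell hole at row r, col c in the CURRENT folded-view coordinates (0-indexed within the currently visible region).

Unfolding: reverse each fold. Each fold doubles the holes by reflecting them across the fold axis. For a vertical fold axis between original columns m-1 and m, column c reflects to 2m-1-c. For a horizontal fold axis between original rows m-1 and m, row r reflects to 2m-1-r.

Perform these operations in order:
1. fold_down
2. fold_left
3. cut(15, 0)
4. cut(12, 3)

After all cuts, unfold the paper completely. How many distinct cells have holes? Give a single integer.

Op 1 fold_down: fold axis h@16; visible region now rows[16,32) x cols[0,8) = 16x8
Op 2 fold_left: fold axis v@4; visible region now rows[16,32) x cols[0,4) = 16x4
Op 3 cut(15, 0): punch at orig (31,0); cuts so far [(31, 0)]; region rows[16,32) x cols[0,4) = 16x4
Op 4 cut(12, 3): punch at orig (28,3); cuts so far [(28, 3), (31, 0)]; region rows[16,32) x cols[0,4) = 16x4
Unfold 1 (reflect across v@4): 4 holes -> [(28, 3), (28, 4), (31, 0), (31, 7)]
Unfold 2 (reflect across h@16): 8 holes -> [(0, 0), (0, 7), (3, 3), (3, 4), (28, 3), (28, 4), (31, 0), (31, 7)]

Answer: 8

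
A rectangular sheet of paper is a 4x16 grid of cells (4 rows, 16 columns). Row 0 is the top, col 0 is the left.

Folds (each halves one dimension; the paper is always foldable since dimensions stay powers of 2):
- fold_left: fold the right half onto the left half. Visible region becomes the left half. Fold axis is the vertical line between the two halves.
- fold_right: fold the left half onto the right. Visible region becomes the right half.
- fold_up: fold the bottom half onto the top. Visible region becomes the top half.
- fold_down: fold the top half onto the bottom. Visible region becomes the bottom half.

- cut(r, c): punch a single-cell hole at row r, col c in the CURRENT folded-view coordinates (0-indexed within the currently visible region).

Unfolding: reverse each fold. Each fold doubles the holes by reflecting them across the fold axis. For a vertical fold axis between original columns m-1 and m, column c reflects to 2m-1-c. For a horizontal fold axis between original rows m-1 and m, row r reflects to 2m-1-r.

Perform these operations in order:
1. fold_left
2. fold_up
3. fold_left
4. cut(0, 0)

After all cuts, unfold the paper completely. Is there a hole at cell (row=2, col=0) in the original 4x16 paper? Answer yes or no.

Answer: no

Derivation:
Op 1 fold_left: fold axis v@8; visible region now rows[0,4) x cols[0,8) = 4x8
Op 2 fold_up: fold axis h@2; visible region now rows[0,2) x cols[0,8) = 2x8
Op 3 fold_left: fold axis v@4; visible region now rows[0,2) x cols[0,4) = 2x4
Op 4 cut(0, 0): punch at orig (0,0); cuts so far [(0, 0)]; region rows[0,2) x cols[0,4) = 2x4
Unfold 1 (reflect across v@4): 2 holes -> [(0, 0), (0, 7)]
Unfold 2 (reflect across h@2): 4 holes -> [(0, 0), (0, 7), (3, 0), (3, 7)]
Unfold 3 (reflect across v@8): 8 holes -> [(0, 0), (0, 7), (0, 8), (0, 15), (3, 0), (3, 7), (3, 8), (3, 15)]
Holes: [(0, 0), (0, 7), (0, 8), (0, 15), (3, 0), (3, 7), (3, 8), (3, 15)]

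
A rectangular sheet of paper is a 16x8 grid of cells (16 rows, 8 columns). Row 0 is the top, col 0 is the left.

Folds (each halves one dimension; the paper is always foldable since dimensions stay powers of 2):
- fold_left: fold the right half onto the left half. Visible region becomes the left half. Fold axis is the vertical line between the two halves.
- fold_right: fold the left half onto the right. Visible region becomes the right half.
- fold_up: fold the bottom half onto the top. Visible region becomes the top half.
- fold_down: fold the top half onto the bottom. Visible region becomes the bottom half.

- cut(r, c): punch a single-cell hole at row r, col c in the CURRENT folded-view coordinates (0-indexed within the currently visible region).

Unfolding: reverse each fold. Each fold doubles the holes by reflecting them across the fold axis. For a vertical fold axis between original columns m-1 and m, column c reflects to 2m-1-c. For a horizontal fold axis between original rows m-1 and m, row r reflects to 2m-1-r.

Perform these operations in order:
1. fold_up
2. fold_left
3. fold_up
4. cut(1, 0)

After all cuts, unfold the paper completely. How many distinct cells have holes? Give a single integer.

Op 1 fold_up: fold axis h@8; visible region now rows[0,8) x cols[0,8) = 8x8
Op 2 fold_left: fold axis v@4; visible region now rows[0,8) x cols[0,4) = 8x4
Op 3 fold_up: fold axis h@4; visible region now rows[0,4) x cols[0,4) = 4x4
Op 4 cut(1, 0): punch at orig (1,0); cuts so far [(1, 0)]; region rows[0,4) x cols[0,4) = 4x4
Unfold 1 (reflect across h@4): 2 holes -> [(1, 0), (6, 0)]
Unfold 2 (reflect across v@4): 4 holes -> [(1, 0), (1, 7), (6, 0), (6, 7)]
Unfold 3 (reflect across h@8): 8 holes -> [(1, 0), (1, 7), (6, 0), (6, 7), (9, 0), (9, 7), (14, 0), (14, 7)]

Answer: 8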